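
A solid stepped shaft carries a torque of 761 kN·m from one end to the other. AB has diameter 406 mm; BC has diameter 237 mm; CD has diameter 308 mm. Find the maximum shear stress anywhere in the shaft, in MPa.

Under the same torque, τ_max = 16T/(πd³) is largest where d is smallest — segment BC (d = 237 mm).
τ_max = 16·761000/(π·(0.237)³) = 2.911×10^8 Pa.

291 MPa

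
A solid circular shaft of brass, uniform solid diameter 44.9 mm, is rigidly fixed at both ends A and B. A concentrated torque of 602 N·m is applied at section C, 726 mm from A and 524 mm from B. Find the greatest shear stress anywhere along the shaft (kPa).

19700 kPa

With uniform GJ and both ends fixed, compatibility θ_AC = θ_CB gives T_A·a = T_B·b, together with T_A + T_B = T₀.
T_A = T₀·b/(a+b) = 602.0·524/1250 = 252.4 N·m; T_B = 349.6 N·m.
τ in each portion: τ_AC = 1.42×10^7 Pa, τ_CB = 1.97×10^7 Pa; maximum is in CB.
τ_max = T_CB·r/J = 349.6·0.0224/3.99×10^-7 = 1.967×10^7 Pa.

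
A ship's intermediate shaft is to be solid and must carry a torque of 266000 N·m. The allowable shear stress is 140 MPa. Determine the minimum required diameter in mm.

213 mm

For a solid shaft τ_max = 16T/(πd³), so d = (16T/(π τ_allow))^(1/3) = (16·266000/(π·1.40×10^8))^(1/3) = 0.2131 m.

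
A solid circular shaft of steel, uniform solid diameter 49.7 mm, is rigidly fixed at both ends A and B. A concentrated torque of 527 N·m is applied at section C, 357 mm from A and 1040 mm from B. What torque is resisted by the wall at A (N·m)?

392 N·m

With uniform GJ and both ends fixed, compatibility θ_AC = θ_CB gives T_A·a = T_B·b, together with T_A + T_B = T₀.
T_A = T₀·b/(a+b) = 527.0·1040/1397 = 392.3 N·m; T_B = 134.7 N·m.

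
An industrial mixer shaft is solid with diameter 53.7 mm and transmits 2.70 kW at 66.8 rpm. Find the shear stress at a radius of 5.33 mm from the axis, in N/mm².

ω = 2π·66.8/60 = 6.995 rad/s, so T = P/ω = 2.70×10³ / 6.995 = 386.0 N·m.
J = πd⁴/32 = π(0.0537)⁴/32 = 8.164×10^-7 m⁴.
Shear stress varies linearly with radius: τ = T·r/J = 386.0 × 0.00533 / 8.164×10^-7 = 2.520×10^6 Pa.

2.52 N/mm²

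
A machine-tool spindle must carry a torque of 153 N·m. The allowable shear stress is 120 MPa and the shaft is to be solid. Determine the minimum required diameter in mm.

18.7 mm

For a solid shaft τ_max = 16T/(πd³), so d = (16T/(π τ_allow))^(1/3) = (16·153.0/(π·1.20×10^8))^(1/3) = 0.01866 m.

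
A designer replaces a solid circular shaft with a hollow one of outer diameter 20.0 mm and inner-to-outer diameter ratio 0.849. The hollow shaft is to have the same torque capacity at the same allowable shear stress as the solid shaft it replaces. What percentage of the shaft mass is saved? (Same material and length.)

54.5 %

Equal τ_max and T ⇒ the solid shaft needs d_s³ = d_o³(1−k⁴), so d_s = 20.0·(1−0.849⁴)^(1/3) = 15.66 mm.
Area ratio A_h/A_s = d_o²(1−k²)/d_s² = (1−k²)/(1−k⁴)^(2/3) = 0.4551.
Mass saving = 1 − 0.4551 = 54.5 %.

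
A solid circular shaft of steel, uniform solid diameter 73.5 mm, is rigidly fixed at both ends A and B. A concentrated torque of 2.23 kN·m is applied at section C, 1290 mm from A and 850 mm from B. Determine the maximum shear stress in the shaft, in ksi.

2.50 ksi

With uniform GJ and both ends fixed, compatibility θ_AC = θ_CB gives T_A·a = T_B·b, together with T_A + T_B = T₀.
T_A = T₀·b/(a+b) = 2230·850/2140 = 885.7 N·m; T_B = 1344 N·m.
τ in each portion: τ_AC = 1.14×10^7 Pa, τ_CB = 1.72×10^7 Pa; maximum is in CB.
τ_max = T_CB·r/J = 1344·0.0367/2.87×10^-6 = 1.724×10^7 Pa.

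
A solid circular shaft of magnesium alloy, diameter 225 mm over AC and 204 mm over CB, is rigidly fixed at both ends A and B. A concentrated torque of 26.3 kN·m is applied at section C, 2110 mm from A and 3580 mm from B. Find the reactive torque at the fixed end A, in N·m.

Compatibility: T_A·a/J_AC = T_B·b/J_CB with T_A + T_B = T₀.
J_AC = 2.52×10^-4 m⁴, J_CB = 1.70×10^-4 m⁴, so T_A = T₀·(J_AC/a)/((J_AC/a)+(J_CB/b)) = 18810 N·m, T_B = 7491 N·m.

18800 N·m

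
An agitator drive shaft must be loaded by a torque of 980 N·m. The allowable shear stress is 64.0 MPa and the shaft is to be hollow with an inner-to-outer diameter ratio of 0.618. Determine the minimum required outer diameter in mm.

45.0 mm

For a hollow shaft with d_i/d_o = 0.618: τ_max = 16T/(π d_o³ (1−k⁴)), so d_o = [16T/(π τ_allow (1−k⁴))]^(1/3) = [16·980.0/(π·6.40×10^7·0.8541)]^(1/3) = 0.04503 m.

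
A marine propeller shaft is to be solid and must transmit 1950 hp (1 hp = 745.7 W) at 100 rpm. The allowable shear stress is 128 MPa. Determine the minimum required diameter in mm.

ω = 2π·100/60 = 10.47 rad/s, so T = P/ω = 1950×745.7 / 10.47 = 138900 N·m.
For a solid shaft τ_max = 16T/(πd³), so d = (16T/(π τ_allow))^(1/3) = (16·138900/(π·1.28×10^8))^(1/3) = 0.1768 m.

177 mm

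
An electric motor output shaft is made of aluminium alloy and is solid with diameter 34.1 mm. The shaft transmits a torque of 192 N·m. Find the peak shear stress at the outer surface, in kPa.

J = πd⁴/32 = π(0.0341)⁴/32 = 1.327×10^-7 m⁴.
τ_max = T·r/J = 192.0 × 0.0170 / 1.327×10^-7 = 2.466×10^7 Pa.

24700 kPa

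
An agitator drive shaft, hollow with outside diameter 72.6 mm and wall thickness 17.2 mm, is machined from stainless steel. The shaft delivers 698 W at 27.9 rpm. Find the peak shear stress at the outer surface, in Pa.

ω = 2π·27.9/60 = 2.922 rad/s, so T = P/ω = 698 / 2.922 = 238.9 N·m.
J = π(d_o⁴ − d_i⁴)/32 = π(0.0726⁴ − 0.0382⁴)/32 = 2.518×10^-6 m⁴.
τ_max = T·r/J = 238.9 × 0.0363 / 2.518×10^-6 = 3.444×10^6 Pa.

3.44e6 Pa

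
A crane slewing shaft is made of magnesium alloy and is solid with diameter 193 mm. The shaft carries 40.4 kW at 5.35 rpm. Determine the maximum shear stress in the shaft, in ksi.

ω = 2π·5.35/60 = 0.5603 rad/s, so T = P/ω = 40.4×10³ / 0.5603 = 72110 N·m.
J = πd⁴/32 = π(0.193)⁴/32 = 1.362×10^-4 m⁴.
τ_max = T·r/J = 72110 × 0.0965 / 1.362×10^-4 = 5.109×10^7 Pa.

7.41 ksi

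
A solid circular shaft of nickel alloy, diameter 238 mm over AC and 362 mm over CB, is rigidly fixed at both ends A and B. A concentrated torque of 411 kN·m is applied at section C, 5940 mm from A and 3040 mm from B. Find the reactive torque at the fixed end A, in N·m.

Compatibility: T_A·a/J_AC = T_B·b/J_CB with T_A + T_B = T₀.
J_AC = 3.15×10^-4 m⁴, J_CB = 1.69×10^-3 m⁴, so T_A = T₀·(J_AC/a)/((J_AC/a)+(J_CB/b)) = 35870 N·m, T_B = 375100 N·m.

35900 N·m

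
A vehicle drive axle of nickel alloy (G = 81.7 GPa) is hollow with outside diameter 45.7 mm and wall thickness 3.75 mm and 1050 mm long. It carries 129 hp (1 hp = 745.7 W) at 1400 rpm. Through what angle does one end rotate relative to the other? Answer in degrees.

ω = 2π·1400/60 = 146.6 rad/s, so T = P/ω = 129×745.7 / 146.6 = 656.1 N·m.
J = π(d_o⁴ − d_i⁴)/32 = π(0.0457⁴ − 0.0382⁴)/32 = 2.192×10^-7 m⁴.
θ = T·L/(G·J) = 656.1 × 1.05 / (81.7×10⁹ × 2.192×10^-7) = 0.03848 rad.

2.20°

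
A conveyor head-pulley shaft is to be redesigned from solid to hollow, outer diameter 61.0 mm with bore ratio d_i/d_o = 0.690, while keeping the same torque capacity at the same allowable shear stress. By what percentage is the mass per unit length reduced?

Equal τ_max and T ⇒ the solid shaft needs d_s³ = d_o³(1−k⁴), so d_s = 61.0·(1−0.690⁴)^(1/3) = 55.99 mm.
Area ratio A_h/A_s = d_o²(1−k²)/d_s² = (1−k²)/(1−k⁴)^(2/3) = 0.6218.
Mass saving = 1 − 0.6218 = 37.8 %.

37.8 %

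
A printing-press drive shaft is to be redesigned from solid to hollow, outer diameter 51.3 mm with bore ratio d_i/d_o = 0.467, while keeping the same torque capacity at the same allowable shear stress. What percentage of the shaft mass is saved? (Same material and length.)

Equal τ_max and T ⇒ the solid shaft needs d_s³ = d_o³(1−k⁴), so d_s = 51.3·(1−0.467⁴)^(1/3) = 50.47 mm.
Area ratio A_h/A_s = d_o²(1−k²)/d_s² = (1−k²)/(1−k⁴)^(2/3) = 0.8077.
Mass saving = 1 − 0.8077 = 19.2 %.

19.2 %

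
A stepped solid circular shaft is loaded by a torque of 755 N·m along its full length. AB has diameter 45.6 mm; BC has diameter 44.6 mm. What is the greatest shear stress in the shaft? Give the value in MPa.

43.3 MPa

Under the same torque, τ_max = 16T/(πd³) is largest where d is smallest — segment BC (d = 44.6 mm).
τ_max = 16·755.0/(π·(0.0446)³) = 4.334×10^7 Pa.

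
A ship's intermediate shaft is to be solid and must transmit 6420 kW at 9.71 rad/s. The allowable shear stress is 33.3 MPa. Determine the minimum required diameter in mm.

ω = 9.71 rad/s, so T = P/ω = 6420×10³ / 9.710 = 661200 N·m.
For a solid shaft τ_max = 16T/(πd³), so d = (16T/(π τ_allow))^(1/3) = (16·661200/(π·3.33×10^7))^(1/3) = 0.4659 m.

466 mm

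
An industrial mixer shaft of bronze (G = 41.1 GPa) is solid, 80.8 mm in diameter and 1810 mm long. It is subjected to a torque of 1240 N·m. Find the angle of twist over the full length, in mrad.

J = πd⁴/32 = π(0.0808)⁴/32 = 4.185×10^-6 m⁴.
θ = T·L/(G·J) = 1240 × 1.81 / (41.1×10⁹ × 4.185×10^-6) = 0.01305 rad.

13.1 mrad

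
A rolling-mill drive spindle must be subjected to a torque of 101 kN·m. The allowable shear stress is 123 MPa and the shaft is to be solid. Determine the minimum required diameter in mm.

For a solid shaft τ_max = 16T/(πd³), so d = (16T/(π τ_allow))^(1/3) = (16·101000/(π·1.23×10^8))^(1/3) = 0.1611 m.

161 mm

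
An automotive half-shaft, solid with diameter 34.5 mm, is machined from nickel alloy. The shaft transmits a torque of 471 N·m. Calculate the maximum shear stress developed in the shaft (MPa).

J = πd⁴/32 = π(0.0345)⁴/32 = 1.391×10^-7 m⁴.
τ_max = T·r/J = 471.0 × 0.0173 / 1.391×10^-7 = 5.842×10^7 Pa.

58.4 MPa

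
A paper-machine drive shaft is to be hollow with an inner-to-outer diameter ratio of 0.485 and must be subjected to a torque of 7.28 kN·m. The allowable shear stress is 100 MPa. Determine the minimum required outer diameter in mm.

73.2 mm

For a hollow shaft with d_i/d_o = 0.485: τ_max = 16T/(π d_o³ (1−k⁴)), so d_o = [16T/(π τ_allow (1−k⁴))]^(1/3) = [16·7280/(π·1.00×10^8·0.9447)]^(1/3) = 0.07322 m.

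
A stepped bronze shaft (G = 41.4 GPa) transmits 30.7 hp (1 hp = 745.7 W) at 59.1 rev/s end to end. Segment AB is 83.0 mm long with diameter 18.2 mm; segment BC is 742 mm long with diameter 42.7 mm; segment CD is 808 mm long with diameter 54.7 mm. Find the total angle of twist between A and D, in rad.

0.0162 rad

ω = 2π·59.1 = 371.3 rad/s, so T = P/ω = 30.7×745.7 / 371.3 = 61.65 N·m.
J_AB = π(0.0182)⁴/32 = 1.08×10^-8 m⁴; J_BC = π(0.0427)⁴/32 = 3.26×10^-7 m⁴; J_CD = π(0.0547)⁴/32 = 8.79×10^-7 m⁴.
θ = (T/G)·Σ L_i/J_i = (61.65/41.4×10⁹)·(0.0830/1.08×10^-8 + 0.742/3.26×10^-7 + 0.808/8.79×10^-7) = 0.01623 rad.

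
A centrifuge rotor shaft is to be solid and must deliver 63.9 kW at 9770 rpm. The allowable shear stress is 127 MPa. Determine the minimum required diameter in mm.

ω = 2π·9770/60 = 1023 rad/s, so T = P/ω = 63.9×10³ / 1023 = 62.46 N·m.
For a solid shaft τ_max = 16T/(πd³), so d = (16T/(π τ_allow))^(1/3) = (16·62.46/(π·1.27×10^8))^(1/3) = 0.01358 m.

13.6 mm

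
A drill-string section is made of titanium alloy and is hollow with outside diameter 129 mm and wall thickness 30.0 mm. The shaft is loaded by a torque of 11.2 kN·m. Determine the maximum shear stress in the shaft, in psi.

J = π(d_o⁴ − d_i⁴)/32 = π(0.129⁴ − 0.0690⁴)/32 = 2.496×10^-5 m⁴.
τ_max = T·r/J = 11200 × 0.0645 / 2.496×10^-5 = 2.894×10^7 Pa.

4200 psi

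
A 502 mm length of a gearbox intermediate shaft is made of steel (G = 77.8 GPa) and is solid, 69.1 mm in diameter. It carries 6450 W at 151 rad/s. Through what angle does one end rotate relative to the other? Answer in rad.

ω = 151 rad/s, so T = P/ω = 6450 / 151.0 = 42.72 N·m.
J = πd⁴/32 = π(0.0691)⁴/32 = 2.238×10^-6 m⁴.
θ = T·L/(G·J) = 42.72 × 0.502 / (77.8×10⁹ × 2.238×10^-6) = 1.231×10^-4 rad.

1.23e-4 rad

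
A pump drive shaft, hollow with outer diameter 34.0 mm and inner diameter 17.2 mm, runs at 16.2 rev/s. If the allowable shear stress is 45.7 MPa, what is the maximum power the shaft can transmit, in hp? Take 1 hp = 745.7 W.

J = π(d_o⁴ − d_i⁴)/32 = π(0.0340⁴ − 0.0172⁴)/32 = 1.226×10^-7 m⁴.
T_max = τ_allow·J/r = 4.57×10^7 × 1.226×10^-7 / 0.0170 = 329.6 N·m.
ω = 2π·16.2 = 101.8 rad/s, so P_max = T_max·ω = 3.355×10^4 W.

45.0 hp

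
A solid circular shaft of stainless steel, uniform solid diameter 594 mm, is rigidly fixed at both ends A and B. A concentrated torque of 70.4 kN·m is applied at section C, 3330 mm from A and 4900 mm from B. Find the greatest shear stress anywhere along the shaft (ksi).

With uniform GJ and both ends fixed, compatibility θ_AC = θ_CB gives T_A·a = T_B·b, together with T_A + T_B = T₀.
T_A = T₀·b/(a+b) = 70400·4900/8230 = 41910 N·m; T_B = 28490 N·m.
τ in each portion: τ_AC = 1.02×10^6 Pa, τ_CB = 6.92×10^5 Pa; maximum is in AC.
τ_max = T_AC·r/J = 41910·0.297/0.0122 = 1.019×10^6 Pa.

0.148 ksi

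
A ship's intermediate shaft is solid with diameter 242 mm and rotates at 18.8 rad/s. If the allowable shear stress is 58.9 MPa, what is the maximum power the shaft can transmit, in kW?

3080 kW

J = πd⁴/32 = π(0.242)⁴/32 = 3.367×10^-4 m⁴.
T_max = τ_allow·J/r = 5.89×10^7 × 3.367×10^-4 / 0.121 = 163900 N·m.
ω = 18.8 rad/s, so P_max = T_max·ω = 3.081×10^6 W.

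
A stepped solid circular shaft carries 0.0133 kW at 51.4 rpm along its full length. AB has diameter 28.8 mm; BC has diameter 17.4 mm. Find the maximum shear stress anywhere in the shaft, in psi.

ω = 2π·51.4/60 = 5.383 rad/s, so T = P/ω = 0.0133×10³ / 5.383 = 2.471 N·m.
Under the same torque, τ_max = 16T/(πd³) is largest where d is smallest — segment BC (d = 17.4 mm).
τ_max = 16·2.471/(π·(0.0174)³) = 2.389×10^6 Pa.

346 psi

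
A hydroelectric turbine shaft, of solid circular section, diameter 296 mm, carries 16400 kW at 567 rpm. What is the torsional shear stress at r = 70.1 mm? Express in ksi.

ω = 2π·567/60 = 59.38 rad/s, so T = P/ω = 16400×10³ / 59.38 = 276200 N·m.
J = πd⁴/32 = π(0.296)⁴/32 = 7.536×10^-4 m⁴.
Shear stress varies linearly with radius: τ = T·r/J = 276200 × 0.0701 / 7.536×10^-4 = 2.569×10^7 Pa.

3.73 ksi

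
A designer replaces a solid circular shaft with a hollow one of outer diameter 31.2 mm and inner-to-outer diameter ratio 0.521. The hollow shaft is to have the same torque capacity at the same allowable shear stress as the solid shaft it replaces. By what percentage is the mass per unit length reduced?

23.3 %

Equal τ_max and T ⇒ the solid shaft needs d_s³ = d_o³(1−k⁴), so d_s = 31.2·(1−0.521⁴)^(1/3) = 30.41 mm.
Area ratio A_h/A_s = d_o²(1−k²)/d_s² = (1−k²)/(1−k⁴)^(2/3) = 0.7667.
Mass saving = 1 − 0.7667 = 23.3 %.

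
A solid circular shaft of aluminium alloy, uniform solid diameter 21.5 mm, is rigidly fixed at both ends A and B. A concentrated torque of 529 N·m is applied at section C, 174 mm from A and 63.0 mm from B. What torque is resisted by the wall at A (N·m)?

With uniform GJ and both ends fixed, compatibility θ_AC = θ_CB gives T_A·a = T_B·b, together with T_A + T_B = T₀.
T_A = T₀·b/(a+b) = 529.0·63.0/237.0 = 140.6 N·m; T_B = 388.4 N·m.

141 N·m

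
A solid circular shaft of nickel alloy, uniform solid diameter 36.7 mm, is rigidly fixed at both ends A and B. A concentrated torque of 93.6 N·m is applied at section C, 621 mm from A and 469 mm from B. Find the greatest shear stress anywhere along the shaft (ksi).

0.797 ksi

With uniform GJ and both ends fixed, compatibility θ_AC = θ_CB gives T_A·a = T_B·b, together with T_A + T_B = T₀.
T_A = T₀·b/(a+b) = 93.60·469/1090 = 40.27 N·m; T_B = 53.33 N·m.
τ in each portion: τ_AC = 4.15×10^6 Pa, τ_CB = 5.49×10^6 Pa; maximum is in CB.
τ_max = T_CB·r/J = 53.33·0.0184/1.78×10^-7 = 5.494×10^6 Pa.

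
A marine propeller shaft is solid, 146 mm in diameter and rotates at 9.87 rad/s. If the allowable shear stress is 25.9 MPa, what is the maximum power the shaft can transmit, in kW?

156 kW

J = πd⁴/32 = π(0.146)⁴/32 = 4.461×10^-5 m⁴.
T_max = τ_allow·J/r = 2.59×10^7 × 4.461×10^-5 / 0.0730 = 15830 N·m.
ω = 9.87 rad/s, so P_max = T_max·ω = 1.562×10^5 W.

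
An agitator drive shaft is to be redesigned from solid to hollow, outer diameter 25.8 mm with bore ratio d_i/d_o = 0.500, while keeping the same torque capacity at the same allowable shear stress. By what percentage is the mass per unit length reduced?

Equal τ_max and T ⇒ the solid shaft needs d_s³ = d_o³(1−k⁴), so d_s = 25.8·(1−0.500⁴)^(1/3) = 25.25 mm.
Area ratio A_h/A_s = d_o²(1−k²)/d_s² = (1−k²)/(1−k⁴)^(2/3) = 0.7830.
Mass saving = 1 − 0.7830 = 21.7 %.

21.7 %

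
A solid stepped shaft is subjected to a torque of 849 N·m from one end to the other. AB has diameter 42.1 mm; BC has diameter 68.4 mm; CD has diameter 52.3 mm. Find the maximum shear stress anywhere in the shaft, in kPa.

Under the same torque, τ_max = 16T/(πd³) is largest where d is smallest — segment AB (d = 42.1 mm).
τ_max = 16·849.0/(π·(0.0421)³) = 5.795×10^7 Pa.

57900 kPa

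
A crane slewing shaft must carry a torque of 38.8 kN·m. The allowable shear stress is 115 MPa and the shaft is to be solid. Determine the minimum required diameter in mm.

120 mm

For a solid shaft τ_max = 16T/(πd³), so d = (16T/(π τ_allow))^(1/3) = (16·38800/(π·1.15×10^8))^(1/3) = 0.1198 m.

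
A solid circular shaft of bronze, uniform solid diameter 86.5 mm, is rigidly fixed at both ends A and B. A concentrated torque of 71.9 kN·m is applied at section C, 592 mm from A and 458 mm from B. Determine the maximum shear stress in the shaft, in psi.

With uniform GJ and both ends fixed, compatibility θ_AC = θ_CB gives T_A·a = T_B·b, together with T_A + T_B = T₀.
T_A = T₀·b/(a+b) = 71900·458/1050 = 31360 N·m; T_B = 40540 N·m.
τ in each portion: τ_AC = 2.47×10^8 Pa, τ_CB = 3.19×10^8 Pa; maximum is in CB.
τ_max = T_CB·r/J = 40540·0.0432/5.50×10^-6 = 3.190×10^8 Pa.

46300 psi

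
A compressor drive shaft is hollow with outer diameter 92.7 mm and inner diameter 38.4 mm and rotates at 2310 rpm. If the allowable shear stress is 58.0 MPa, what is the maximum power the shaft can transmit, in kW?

2130 kW

J = π(d_o⁴ − d_i⁴)/32 = π(0.0927⁴ − 0.0384⁴)/32 = 7.036×10^-6 m⁴.
T_max = τ_allow·J/r = 5.80×10^7 × 7.036×10^-6 / 0.0464 = 8805 N·m.
ω = 2π·2310/60 = 241.9 rad/s, so P_max = T_max·ω = 2.130×10^6 W.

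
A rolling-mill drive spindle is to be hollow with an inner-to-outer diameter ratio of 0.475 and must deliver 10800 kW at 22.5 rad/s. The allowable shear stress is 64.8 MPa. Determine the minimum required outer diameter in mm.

ω = 22.5 rad/s, so T = P/ω = 10800×10³ / 22.50 = 480000 N·m.
For a hollow shaft with d_i/d_o = 0.475: τ_max = 16T/(π d_o³ (1−k⁴)), so d_o = [16T/(π τ_allow (1−k⁴))]^(1/3) = [16·480000/(π·6.48×10^7·0.9491)]^(1/3) = 0.3413 m.

341 mm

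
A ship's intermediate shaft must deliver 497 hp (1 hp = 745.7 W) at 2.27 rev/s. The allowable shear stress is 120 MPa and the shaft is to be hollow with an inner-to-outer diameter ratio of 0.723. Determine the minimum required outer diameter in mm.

ω = 2π·2.27 = 14.26 rad/s, so T = P/ω = 497×745.7 / 14.26 = 25980 N·m.
For a hollow shaft with d_i/d_o = 0.723: τ_max = 16T/(π d_o³ (1−k⁴)), so d_o = [16T/(π τ_allow (1−k⁴))]^(1/3) = [16·25980/(π·1.20×10^8·0.7268)]^(1/3) = 0.1149 m.

115 mm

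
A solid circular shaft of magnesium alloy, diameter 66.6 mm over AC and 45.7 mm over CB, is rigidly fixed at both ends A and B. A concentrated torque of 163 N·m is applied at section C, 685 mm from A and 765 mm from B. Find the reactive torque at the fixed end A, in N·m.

136 N·m

Compatibility: T_A·a/J_AC = T_B·b/J_CB with T_A + T_B = T₀.
J_AC = 1.93×10^-6 m⁴, J_CB = 4.28×10^-7 m⁴, so T_A = T₀·(J_AC/a)/((J_AC/a)+(J_CB/b)) = 136.0 N·m, T_B = 27.00 N·m.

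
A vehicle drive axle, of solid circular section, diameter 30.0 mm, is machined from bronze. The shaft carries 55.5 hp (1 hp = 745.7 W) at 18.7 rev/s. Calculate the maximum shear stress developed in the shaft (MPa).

ω = 2π·18.7 = 117.5 rad/s, so T = P/ω = 55.5×745.7 / 117.5 = 352.2 N·m.
J = πd⁴/32 = π(0.0300)⁴/32 = 7.952×10^-8 m⁴.
τ_max = T·r/J = 352.2 × 0.0150 / 7.952×10^-8 = 6.644×10^7 Pa.

66.4 MPa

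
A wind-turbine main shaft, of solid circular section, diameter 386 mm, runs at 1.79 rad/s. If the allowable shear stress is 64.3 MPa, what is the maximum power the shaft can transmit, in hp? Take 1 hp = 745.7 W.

1740 hp

J = πd⁴/32 = π(0.386)⁴/32 = 2.179×10^-3 m⁴.
T_max = τ_allow·J/r = 6.43×10^7 × 2.179×10^-3 / 0.193 = 726100 N·m.
ω = 1.79 rad/s, so P_max = T_max·ω = 1.300×10^6 W.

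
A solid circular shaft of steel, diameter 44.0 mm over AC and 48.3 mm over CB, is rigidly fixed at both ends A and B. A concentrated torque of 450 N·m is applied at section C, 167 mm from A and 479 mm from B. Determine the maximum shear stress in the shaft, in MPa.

Compatibility: T_A·a/J_AC = T_B·b/J_CB with T_A + T_B = T₀.
J_AC = 3.68×10^-7 m⁴, J_CB = 5.34×10^-7 m⁴, so T_A = T₀·(J_AC/a)/((J_AC/a)+(J_CB/b)) = 298.8 N·m, T_B = 151.2 N·m.
τ in each portion: τ_AC = 1.79×10^7 Pa, τ_CB = 6.84×10^6 Pa; maximum is in AC.
τ_max = T_AC·r/J = 298.8·0.0220/3.68×10^-7 = 1.786×10^7 Pa.

17.9 MPa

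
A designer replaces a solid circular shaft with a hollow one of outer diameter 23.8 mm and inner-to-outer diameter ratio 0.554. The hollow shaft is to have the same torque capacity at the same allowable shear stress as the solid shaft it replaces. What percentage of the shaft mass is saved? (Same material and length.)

Equal τ_max and T ⇒ the solid shaft needs d_s³ = d_o³(1−k⁴), so d_s = 23.8·(1−0.554⁴)^(1/3) = 23.03 mm.
Area ratio A_h/A_s = d_o²(1−k²)/d_s² = (1−k²)/(1−k⁴)^(2/3) = 0.7403.
Mass saving = 1 − 0.7403 = 26.0 %.

26.0 %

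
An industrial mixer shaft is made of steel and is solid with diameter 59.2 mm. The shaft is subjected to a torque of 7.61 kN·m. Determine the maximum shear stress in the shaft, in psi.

J = πd⁴/32 = π(0.0592)⁴/32 = 1.206×10^-6 m⁴.
τ_max = T·r/J = 7610 × 0.0296 / 1.206×10^-6 = 1.868×10^8 Pa.

27100 psi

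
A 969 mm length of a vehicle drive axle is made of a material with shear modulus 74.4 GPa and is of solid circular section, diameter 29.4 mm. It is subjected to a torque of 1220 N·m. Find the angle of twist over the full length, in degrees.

12.4°

J = πd⁴/32 = π(0.0294)⁴/32 = 7.335×10^-8 m⁴.
θ = T·L/(G·J) = 1220 × 0.969 / (74.4×10⁹ × 7.335×10^-8) = 0.2166 rad.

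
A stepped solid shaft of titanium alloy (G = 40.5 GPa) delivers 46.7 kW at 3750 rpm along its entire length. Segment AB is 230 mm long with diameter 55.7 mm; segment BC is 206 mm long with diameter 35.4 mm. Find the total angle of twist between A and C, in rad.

0.00464 rad

ω = 2π·3750/60 = 392.7 rad/s, so T = P/ω = 46.7×10³ / 392.7 = 118.9 N·m.
J_AB = π(0.0557)⁴/32 = 9.45×10^-7 m⁴; J_BC = π(0.0354)⁴/32 = 1.54×10^-7 m⁴.
θ = (T/G)·Σ L_i/J_i = (118.9/40.5×10⁹)·(0.230/9.45×10^-7 + 0.206/1.54×10^-7) = 4.638×10^-3 rad.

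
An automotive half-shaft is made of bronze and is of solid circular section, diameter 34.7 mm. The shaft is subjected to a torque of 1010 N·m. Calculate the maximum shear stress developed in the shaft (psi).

J = πd⁴/32 = π(0.0347)⁴/32 = 1.423×10^-7 m⁴.
τ_max = T·r/J = 1010 × 0.0174 / 1.423×10^-7 = 1.231×10^8 Pa.

17900 psi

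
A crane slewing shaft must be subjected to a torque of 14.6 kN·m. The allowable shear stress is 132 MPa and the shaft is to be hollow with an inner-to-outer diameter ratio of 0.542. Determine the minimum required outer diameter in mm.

For a hollow shaft with d_i/d_o = 0.542: τ_max = 16T/(π d_o³ (1−k⁴)), so d_o = [16T/(π τ_allow (1−k⁴))]^(1/3) = [16·14600/(π·1.32×10^8·0.9137)]^(1/3) = 0.08511 m.

85.1 mm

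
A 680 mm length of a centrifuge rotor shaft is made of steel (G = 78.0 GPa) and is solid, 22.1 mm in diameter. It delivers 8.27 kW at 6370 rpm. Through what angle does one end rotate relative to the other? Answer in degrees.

ω = 2π·6370/60 = 667.1 rad/s, so T = P/ω = 8.27×10³ / 667.1 = 12.40 N·m.
J = πd⁴/32 = π(0.0221)⁴/32 = 2.342×10^-8 m⁴.
θ = T·L/(G·J) = 12.40 × 0.680 / (78.0×10⁹ × 2.342×10^-8) = 4.615×10^-3 rad.

0.264°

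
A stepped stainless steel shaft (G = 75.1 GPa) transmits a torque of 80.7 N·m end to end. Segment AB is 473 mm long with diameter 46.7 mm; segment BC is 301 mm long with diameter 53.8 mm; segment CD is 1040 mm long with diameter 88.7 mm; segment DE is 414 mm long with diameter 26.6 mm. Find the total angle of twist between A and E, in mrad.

10.7 mrad

J_AB = π(0.0467)⁴/32 = 4.67×10^-7 m⁴; J_BC = π(0.0538)⁴/32 = 8.22×10^-7 m⁴; J_CD = π(0.0887)⁴/32 = 6.08×10^-6 m⁴; J_DE = π(0.0266)⁴/32 = 4.92×10^-8 m⁴.
θ = (T/G)·Σ L_i/J_i = (80.70/75.1×10⁹)·(0.473/4.67×10^-7 + 0.301/8.22×10^-7 + 1.04/6.08×10^-6 + 0.414/4.92×10^-8) = 0.01072 rad.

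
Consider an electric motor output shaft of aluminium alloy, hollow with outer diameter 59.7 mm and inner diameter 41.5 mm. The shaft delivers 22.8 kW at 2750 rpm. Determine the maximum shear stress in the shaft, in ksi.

0.359 ksi

ω = 2π·2750/60 = 288.0 rad/s, so T = P/ω = 22.8×10³ / 288.0 = 79.17 N·m.
J = π(d_o⁴ − d_i⁴)/32 = π(0.0597⁴ − 0.0415⁴)/32 = 9.559×10^-7 m⁴.
τ_max = T·r/J = 79.17 × 0.0299 / 9.559×10^-7 = 2.472×10^6 Pa.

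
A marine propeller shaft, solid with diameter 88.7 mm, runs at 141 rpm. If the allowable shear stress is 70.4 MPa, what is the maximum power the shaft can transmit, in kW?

142 kW

J = πd⁴/32 = π(0.0887)⁴/32 = 6.077×10^-6 m⁴.
T_max = τ_allow·J/r = 7.04×10^7 × 6.077×10^-6 / 0.0444 = 9647 N·m.
ω = 2π·141/60 = 14.77 rad/s, so P_max = T_max·ω = 1.424×10^5 W.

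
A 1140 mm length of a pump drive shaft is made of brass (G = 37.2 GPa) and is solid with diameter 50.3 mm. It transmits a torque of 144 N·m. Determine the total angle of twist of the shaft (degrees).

0.402°

J = πd⁴/32 = π(0.0503)⁴/32 = 6.285×10^-7 m⁴.
θ = T·L/(G·J) = 144.0 × 1.14 / (37.2×10⁹ × 6.285×10^-7) = 7.022×10^-3 rad.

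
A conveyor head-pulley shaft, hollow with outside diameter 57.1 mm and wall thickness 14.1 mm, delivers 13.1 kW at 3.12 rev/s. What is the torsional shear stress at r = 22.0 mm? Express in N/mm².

ω = 2π·3.12 = 19.60 rad/s, so T = P/ω = 13.1×10³ / 19.60 = 668.2 N·m.
J = π(d_o⁴ − d_i⁴)/32 = π(0.0571⁴ − 0.0289⁴)/32 = 9.751×10^-7 m⁴.
Shear stress varies linearly with radius: τ = T·r/J = 668.2 × 0.0220 / 9.751×10^-7 = 1.508×10^7 Pa.

15.1 N/mm²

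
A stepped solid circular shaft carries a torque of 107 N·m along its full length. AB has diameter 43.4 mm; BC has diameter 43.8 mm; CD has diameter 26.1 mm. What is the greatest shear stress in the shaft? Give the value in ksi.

4.45 ksi

Under the same torque, τ_max = 16T/(πd³) is largest where d is smallest — segment CD (d = 26.1 mm).
τ_max = 16·107.0/(π·(0.0261)³) = 3.065×10^7 Pa.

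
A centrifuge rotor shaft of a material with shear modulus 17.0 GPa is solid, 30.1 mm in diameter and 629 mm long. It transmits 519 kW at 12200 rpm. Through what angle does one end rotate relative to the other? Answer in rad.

0.187 rad

ω = 2π·12200/60 = 1278 rad/s, so T = P/ω = 519×10³ / 1278 = 406.2 N·m.
J = πd⁴/32 = π(0.0301)⁴/32 = 8.059×10^-8 m⁴.
θ = T·L/(G·J) = 406.2 × 0.629 / (17.0×10⁹ × 8.059×10^-8) = 0.1865 rad.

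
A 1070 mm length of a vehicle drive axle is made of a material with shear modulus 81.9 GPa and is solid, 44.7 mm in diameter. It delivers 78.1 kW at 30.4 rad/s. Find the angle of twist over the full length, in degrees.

ω = 30.4 rad/s, so T = P/ω = 78.1×10³ / 30.40 = 2569 N·m.
J = πd⁴/32 = π(0.0447)⁴/32 = 3.919×10^-7 m⁴.
θ = T·L/(G·J) = 2569 × 1.07 / (81.9×10⁹ × 3.919×10^-7) = 0.08563 rad.

4.91°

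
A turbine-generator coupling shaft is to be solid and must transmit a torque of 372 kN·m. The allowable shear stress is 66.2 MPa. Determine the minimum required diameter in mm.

For a solid shaft τ_max = 16T/(πd³), so d = (16T/(π τ_allow))^(1/3) = (16·372000/(π·6.62×10^7))^(1/3) = 0.3059 m.

306 mm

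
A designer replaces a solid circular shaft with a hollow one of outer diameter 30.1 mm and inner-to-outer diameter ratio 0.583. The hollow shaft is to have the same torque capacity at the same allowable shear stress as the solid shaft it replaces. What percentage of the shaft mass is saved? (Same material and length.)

Equal τ_max and T ⇒ the solid shaft needs d_s³ = d_o³(1−k⁴), so d_s = 30.1·(1−0.583⁴)^(1/3) = 28.89 mm.
Area ratio A_h/A_s = d_o²(1−k²)/d_s² = (1−k²)/(1−k⁴)^(2/3) = 0.7164.
Mass saving = 1 − 0.7164 = 28.4 %.

28.4 %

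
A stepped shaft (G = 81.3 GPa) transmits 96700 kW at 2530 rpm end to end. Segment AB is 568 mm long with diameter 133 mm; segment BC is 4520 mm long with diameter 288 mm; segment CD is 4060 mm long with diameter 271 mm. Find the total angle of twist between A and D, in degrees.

8.45°

ω = 2π·2530/60 = 264.9 rad/s, so T = P/ω = 96700×10³ / 264.9 = 365000 N·m.
J_AB = π(0.133)⁴/32 = 3.07×10^-5 m⁴; J_BC = π(0.288)⁴/32 = 6.75×10^-4 m⁴; J_CD = π(0.271)⁴/32 = 5.30×10^-4 m⁴.
θ = (T/G)·Σ L_i/J_i = (365000/81.3×10⁹)·(0.568/3.07×10^-5 + 4.52/6.75×10^-4 + 4.06/5.30×10^-4) = 0.1475 rad.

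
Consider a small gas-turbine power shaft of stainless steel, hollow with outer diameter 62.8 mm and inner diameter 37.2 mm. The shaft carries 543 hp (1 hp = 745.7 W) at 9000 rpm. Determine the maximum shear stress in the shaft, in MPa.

ω = 2π·9000/60 = 942.5 rad/s, so T = P/ω = 543×745.7 / 942.5 = 429.6 N·m.
J = π(d_o⁴ − d_i⁴)/32 = π(0.0628⁴ − 0.0372⁴)/32 = 1.339×10^-6 m⁴.
τ_max = T·r/J = 429.6 × 0.0314 / 1.339×10^-6 = 1.007×10^7 Pa.

10.1 MPa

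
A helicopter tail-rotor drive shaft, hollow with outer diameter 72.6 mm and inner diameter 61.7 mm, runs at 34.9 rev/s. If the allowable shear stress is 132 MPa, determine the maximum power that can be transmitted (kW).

J = π(d_o⁴ − d_i⁴)/32 = π(0.0726⁴ − 0.0617⁴)/32 = 1.305×10^-6 m⁴.
T_max = τ_allow·J/r = 1.32×10^8 × 1.305×10^-6 / 0.0363 = 4744 N·m.
ω = 2π·34.9 = 219.3 rad/s, so P_max = T_max·ω = 1.040×10^6 W.

1040 kW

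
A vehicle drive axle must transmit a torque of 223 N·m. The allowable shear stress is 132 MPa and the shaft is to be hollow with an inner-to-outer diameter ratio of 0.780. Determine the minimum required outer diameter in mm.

For a hollow shaft with d_i/d_o = 0.780: τ_max = 16T/(π d_o³ (1−k⁴)), so d_o = [16T/(π τ_allow (1−k⁴))]^(1/3) = [16·223.0/(π·1.32×10^8·0.6298)]^(1/3) = 0.02390 m.

23.9 mm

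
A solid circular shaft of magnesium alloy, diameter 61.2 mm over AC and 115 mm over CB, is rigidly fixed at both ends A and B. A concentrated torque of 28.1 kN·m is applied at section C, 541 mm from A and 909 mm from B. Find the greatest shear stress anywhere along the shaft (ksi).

12.0 ksi

Compatibility: T_A·a/J_AC = T_B·b/J_CB with T_A + T_B = T₀.
J_AC = 1.38×10^-6 m⁴, J_CB = 1.72×10^-5 m⁴, so T_A = T₀·(J_AC/a)/((J_AC/a)+(J_CB/b)) = 3337 N·m, T_B = 24760 N·m.
τ in each portion: τ_AC = 7.41×10^7 Pa, τ_CB = 8.29×10^7 Pa; maximum is in CB.
τ_max = T_CB·r/J = 24760·0.0575/1.72×10^-5 = 8.292×10^7 Pa.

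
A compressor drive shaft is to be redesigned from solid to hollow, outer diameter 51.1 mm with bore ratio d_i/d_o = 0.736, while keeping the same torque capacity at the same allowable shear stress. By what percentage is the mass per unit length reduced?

42.2 %

Equal τ_max and T ⇒ the solid shaft needs d_s³ = d_o³(1−k⁴), so d_s = 51.1·(1−0.736⁴)^(1/3) = 45.51 mm.
Area ratio A_h/A_s = d_o²(1−k²)/d_s² = (1−k²)/(1−k⁴)^(2/3) = 0.5777.
Mass saving = 1 − 0.5777 = 42.2 %.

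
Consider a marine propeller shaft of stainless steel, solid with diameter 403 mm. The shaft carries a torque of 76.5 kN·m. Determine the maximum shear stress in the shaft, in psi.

863 psi

J = πd⁴/32 = π(0.403)⁴/32 = 2.590×10^-3 m⁴.
τ_max = T·r/J = 76500 × 0.202 / 2.590×10^-3 = 5.953×10^6 Pa.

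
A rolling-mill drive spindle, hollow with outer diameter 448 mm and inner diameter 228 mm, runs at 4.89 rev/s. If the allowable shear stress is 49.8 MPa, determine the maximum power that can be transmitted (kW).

J = π(d_o⁴ − d_i⁴)/32 = π(0.448⁴ − 0.228⁴)/32 = 3.689×10^-3 m⁴.
T_max = τ_allow·J/r = 4.98×10^7 × 3.689×10^-3 / 0.224 = 820200 N·m.
ω = 2π·4.89 = 30.72 rad/s, so P_max = T_max·ω = 2.520×10^7 W.

25200 kW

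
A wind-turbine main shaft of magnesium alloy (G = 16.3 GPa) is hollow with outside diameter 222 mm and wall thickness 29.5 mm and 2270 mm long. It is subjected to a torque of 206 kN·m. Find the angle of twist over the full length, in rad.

J = π(d_o⁴ − d_i⁴)/32 = π(0.222⁴ − 0.163⁴)/32 = 1.692×10^-4 m⁴.
θ = T·L/(G·J) = 206000 × 2.27 / (16.3×10⁹ × 1.692×10^-4) = 0.1696 rad.

0.170 rad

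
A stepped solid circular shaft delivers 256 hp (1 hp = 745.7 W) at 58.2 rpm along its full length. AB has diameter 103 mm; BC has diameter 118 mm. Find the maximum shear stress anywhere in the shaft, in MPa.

ω = 2π·58.2/60 = 6.095 rad/s, so T = P/ω = 256×745.7 / 6.095 = 31320 N·m.
Under the same torque, τ_max = 16T/(πd³) is largest where d is smallest — segment AB (d = 103 mm).
τ_max = 16·31320/(π·(0.103)³) = 1.460×10^8 Pa.

146 MPa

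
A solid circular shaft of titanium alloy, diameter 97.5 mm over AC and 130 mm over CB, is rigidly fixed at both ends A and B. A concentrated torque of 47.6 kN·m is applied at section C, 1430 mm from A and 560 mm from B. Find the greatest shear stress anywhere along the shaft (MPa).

98.2 MPa

Compatibility: T_A·a/J_AC = T_B·b/J_CB with T_A + T_B = T₀.
J_AC = 8.87×10^-6 m⁴, J_CB = 2.80×10^-5 m⁴, so T_A = T₀·(J_AC/a)/((J_AC/a)+(J_CB/b)) = 5248 N·m, T_B = 42350 N·m.
τ in each portion: τ_AC = 2.88×10^7 Pa, τ_CB = 9.82×10^7 Pa; maximum is in CB.
τ_max = T_CB·r/J = 42350·0.0650/2.80×10^-5 = 9.818×10^7 Pa.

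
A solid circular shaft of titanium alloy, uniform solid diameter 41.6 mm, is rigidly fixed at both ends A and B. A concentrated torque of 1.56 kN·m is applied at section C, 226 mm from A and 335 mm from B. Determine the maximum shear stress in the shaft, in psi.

9560 psi

With uniform GJ and both ends fixed, compatibility θ_AC = θ_CB gives T_A·a = T_B·b, together with T_A + T_B = T₀.
T_A = T₀·b/(a+b) = 1560·335/561.0 = 931.6 N·m; T_B = 628.4 N·m.
τ in each portion: τ_AC = 6.59×10^7 Pa, τ_CB = 4.45×10^7 Pa; maximum is in AC.
τ_max = T_AC·r/J = 931.6·0.0208/2.94×10^-7 = 6.590×10^7 Pa.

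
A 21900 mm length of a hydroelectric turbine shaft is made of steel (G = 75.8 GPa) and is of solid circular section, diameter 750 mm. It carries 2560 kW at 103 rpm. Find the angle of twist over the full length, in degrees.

0.126°

ω = 2π·103/60 = 10.79 rad/s, so T = P/ω = 2560×10³ / 10.79 = 237300 N·m.
J = πd⁴/32 = π(0.750)⁴/32 = 0.03106 m⁴.
θ = T·L/(G·J) = 237300 × 21.9 / (75.8×10⁹ × 0.03106) = 2.208×10^-3 rad.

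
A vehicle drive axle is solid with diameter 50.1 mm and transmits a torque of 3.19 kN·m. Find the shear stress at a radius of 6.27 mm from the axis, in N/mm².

J = πd⁴/32 = π(0.0501)⁴/32 = 6.185×10^-7 m⁴.
Shear stress varies linearly with radius: τ = T·r/J = 3190 × 0.00627 / 6.185×10^-7 = 3.234×10^7 Pa.

32.3 N/mm²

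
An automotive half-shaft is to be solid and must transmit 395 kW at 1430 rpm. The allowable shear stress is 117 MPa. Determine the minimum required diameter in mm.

48.6 mm

ω = 2π·1430/60 = 149.7 rad/s, so T = P/ω = 395×10³ / 149.7 = 2638 N·m.
For a solid shaft τ_max = 16T/(πd³), so d = (16T/(π τ_allow))^(1/3) = (16·2638/(π·1.17×10^8))^(1/3) = 0.04860 m.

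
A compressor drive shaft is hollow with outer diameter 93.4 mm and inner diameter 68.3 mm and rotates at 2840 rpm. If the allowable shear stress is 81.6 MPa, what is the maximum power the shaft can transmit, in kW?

2770 kW

J = π(d_o⁴ − d_i⁴)/32 = π(0.0934⁴ − 0.0683⁴)/32 = 5.335×10^-6 m⁴.
T_max = τ_allow·J/r = 8.16×10^7 × 5.335×10^-6 / 0.0467 = 9322 N·m.
ω = 2π·2840/60 = 297.4 rad/s, so P_max = T_max·ω = 2.772×10^6 W.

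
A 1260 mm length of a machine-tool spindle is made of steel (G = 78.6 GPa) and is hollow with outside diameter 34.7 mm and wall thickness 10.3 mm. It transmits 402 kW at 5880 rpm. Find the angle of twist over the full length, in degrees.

ω = 2π·5880/60 = 615.8 rad/s, so T = P/ω = 402×10³ / 615.8 = 652.9 N·m.
J = π(d_o⁴ − d_i⁴)/32 = π(0.0347⁴ − 0.0141⁴)/32 = 1.385×10^-7 m⁴.
θ = T·L/(G·J) = 652.9 × 1.26 / (78.6×10⁹ × 1.385×10^-7) = 0.07559 rad.

4.33°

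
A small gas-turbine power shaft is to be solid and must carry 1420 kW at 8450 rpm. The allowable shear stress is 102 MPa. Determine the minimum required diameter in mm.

43.1 mm

ω = 2π·8450/60 = 884.9 rad/s, so T = P/ω = 1420×10³ / 884.9 = 1605 N·m.
For a solid shaft τ_max = 16T/(πd³), so d = (16T/(π τ_allow))^(1/3) = (16·1605/(π·1.02×10^8))^(1/3) = 0.04311 m.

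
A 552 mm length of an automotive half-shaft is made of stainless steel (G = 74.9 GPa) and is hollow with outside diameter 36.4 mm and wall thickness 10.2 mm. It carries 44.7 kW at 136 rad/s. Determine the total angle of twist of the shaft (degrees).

ω = 136 rad/s, so T = P/ω = 44.7×10³ / 136.0 = 328.7 N·m.
J = π(d_o⁴ − d_i⁴)/32 = π(0.0364⁴ − 0.0160⁴)/32 = 1.659×10^-7 m⁴.
θ = T·L/(G·J) = 328.7 × 0.552 / (74.9×10⁹ × 1.659×10^-7) = 0.01460 rad.

0.837°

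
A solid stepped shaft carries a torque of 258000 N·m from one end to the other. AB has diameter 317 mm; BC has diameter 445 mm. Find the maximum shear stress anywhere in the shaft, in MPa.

Under the same torque, τ_max = 16T/(πd³) is largest where d is smallest — segment AB (d = 317 mm).
τ_max = 16·258000/(π·(0.317)³) = 4.125×10^7 Pa.

41.2 MPa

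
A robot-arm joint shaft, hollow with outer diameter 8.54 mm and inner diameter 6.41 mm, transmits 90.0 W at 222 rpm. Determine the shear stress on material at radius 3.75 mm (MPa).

ω = 2π·222/60 = 23.25 rad/s, so T = P/ω = 90.0 / 23.25 = 3.871 N·m.
J = π(d_o⁴ − d_i⁴)/32 = π(0.00854⁴ − 0.00641⁴)/32 = 3.565×10^-10 m⁴.
Shear stress varies linearly with radius: τ = T·r/J = 3.871 × 0.00375 / 3.565×10^-10 = 4.073×10^7 Pa.

40.7 MPa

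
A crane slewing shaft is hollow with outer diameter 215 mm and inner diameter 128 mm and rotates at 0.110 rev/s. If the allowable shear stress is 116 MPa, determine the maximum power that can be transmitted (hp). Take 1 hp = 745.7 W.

183 hp

J = π(d_o⁴ − d_i⁴)/32 = π(0.215⁴ − 0.128⁴)/32 = 1.834×10^-4 m⁴.
T_max = τ_allow·J/r = 1.16×10^8 × 1.834×10^-4 / 0.107 = 197900 N·m.
ω = 2π·0.110 = 0.6912 rad/s, so P_max = T_max·ω = 1.368×10^5 W.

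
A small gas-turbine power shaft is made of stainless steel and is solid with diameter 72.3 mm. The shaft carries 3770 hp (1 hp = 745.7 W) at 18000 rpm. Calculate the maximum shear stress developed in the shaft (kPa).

20100 kPa

ω = 2π·18000/60 = 1885 rad/s, so T = P/ω = 3770×745.7 / 1885 = 1491 N·m.
J = πd⁴/32 = π(0.0723)⁴/32 = 2.683×10^-6 m⁴.
τ_max = T·r/J = 1491 × 0.0362 / 2.683×10^-6 = 2.010×10^7 Pa.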